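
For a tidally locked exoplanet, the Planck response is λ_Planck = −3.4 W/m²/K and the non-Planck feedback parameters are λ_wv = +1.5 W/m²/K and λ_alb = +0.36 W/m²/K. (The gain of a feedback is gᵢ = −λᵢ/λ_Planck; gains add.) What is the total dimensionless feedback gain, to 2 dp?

Convert to gains: g_wv = 1.5/3.4 = 0.4412; g_alb = 0.36/3.4 = 0.1059.
Total gain g = 0.5471.

0.55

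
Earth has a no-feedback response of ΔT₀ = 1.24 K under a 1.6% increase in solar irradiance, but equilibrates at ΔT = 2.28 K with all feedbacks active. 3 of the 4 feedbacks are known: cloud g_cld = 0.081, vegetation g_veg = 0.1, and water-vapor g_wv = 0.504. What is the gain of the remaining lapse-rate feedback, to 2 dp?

-0.23

Amplification A = ΔT/ΔT₀ = 2.28/1.24 = 1.839.
Total gain g = 1 − 1/A = 1 − 1/1.839 = 0.4562.
Known gains sum to 0.081 + 0.1 + 0.504 = 0.685.
g_lr = 0.4562 − 0.685 = -0.23.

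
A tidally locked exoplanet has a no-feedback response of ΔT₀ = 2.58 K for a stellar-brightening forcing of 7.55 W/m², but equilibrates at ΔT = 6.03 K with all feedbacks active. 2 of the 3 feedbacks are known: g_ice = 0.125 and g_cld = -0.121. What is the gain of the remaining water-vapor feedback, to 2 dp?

Amplification A = ΔT/ΔT₀ = 6.03/2.58 = 2.337.
Total gain g = 1 − 1/A = 1 − 1/2.337 = 0.5721.
Known gains sum to 0.125 − 0.121 = 0.004.
g_wv = 0.5721 − 0.004 = 0.57.

0.57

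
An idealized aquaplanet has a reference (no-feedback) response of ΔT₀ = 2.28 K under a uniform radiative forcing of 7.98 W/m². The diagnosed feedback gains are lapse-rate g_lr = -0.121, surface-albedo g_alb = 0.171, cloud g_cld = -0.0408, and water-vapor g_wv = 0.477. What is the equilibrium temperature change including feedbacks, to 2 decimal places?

Total gain g = -0.121 + 0.171 − 0.0408 + 0.477 = 0.4862.
Amplification A = 1/(1 − 0.4862) = 1.946.
ΔT = 2.28 × 1.946 = 4.44 K.

4.44 K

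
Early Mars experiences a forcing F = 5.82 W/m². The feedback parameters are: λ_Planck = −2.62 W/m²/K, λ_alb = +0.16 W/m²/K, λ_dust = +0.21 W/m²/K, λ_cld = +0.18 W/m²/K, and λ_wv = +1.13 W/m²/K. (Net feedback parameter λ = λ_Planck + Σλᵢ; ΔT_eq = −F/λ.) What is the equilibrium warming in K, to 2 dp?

Net feedback parameter λ = (−2.62) + (+0.16) + (+0.21) + (+0.18) + (+1.13) = -0.94 W/m²/K.
ΔT = −F/λ = −5.82/(-0.94) = 6.19 K.

6.19 K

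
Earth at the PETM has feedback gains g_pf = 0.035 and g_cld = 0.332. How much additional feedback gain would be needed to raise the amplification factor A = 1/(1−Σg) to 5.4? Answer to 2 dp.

0.45

Current total gain = 0.367.
Target gain for A = 5.4: g* = 1 − 1/5.4 = 0.8148.
Additional gain needed = 0.8148 − 0.367 = 0.45.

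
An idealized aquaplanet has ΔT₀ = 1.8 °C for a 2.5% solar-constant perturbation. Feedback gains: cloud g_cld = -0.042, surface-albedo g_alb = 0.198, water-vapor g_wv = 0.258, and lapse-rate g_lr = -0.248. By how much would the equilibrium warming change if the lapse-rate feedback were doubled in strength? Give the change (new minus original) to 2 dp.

Original: g = 0.166, ΔT = 1.8/(1−0.166) = 2.1583 °C.
With doubled lapse-rate: g' = -0.082, ΔT' = 1.8/(1+0.082) = 1.6636 °C.
Change = 1.6636 − 2.1583 = -0.49 °C.

-0.49 °C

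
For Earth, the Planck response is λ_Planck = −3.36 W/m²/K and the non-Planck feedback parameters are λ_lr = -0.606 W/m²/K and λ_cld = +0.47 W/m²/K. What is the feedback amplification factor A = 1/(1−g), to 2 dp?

0.96

Convert to gains: g_lr = -0.606/3.36 = -0.1804; g_cld = 0.47/3.36 = 0.1399.
Total gain g = -0.0405.
A = 1/(1 + 0.0405) = 0.96.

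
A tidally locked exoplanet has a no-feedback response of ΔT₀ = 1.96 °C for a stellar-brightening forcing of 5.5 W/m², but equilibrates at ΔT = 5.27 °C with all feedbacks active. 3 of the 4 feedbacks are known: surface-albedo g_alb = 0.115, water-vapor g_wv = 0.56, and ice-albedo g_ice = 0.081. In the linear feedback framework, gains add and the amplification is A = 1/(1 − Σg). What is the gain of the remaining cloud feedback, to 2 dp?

Amplification A = ΔT/ΔT₀ = 5.27/1.96 = 2.689.
Total gain g = 1 − 1/A = 1 − 1/2.689 = 0.6281.
Known gains sum to 0.115 + 0.56 + 0.081 = 0.756.
g_cld = 0.6281 − 0.756 = -0.13.

-0.13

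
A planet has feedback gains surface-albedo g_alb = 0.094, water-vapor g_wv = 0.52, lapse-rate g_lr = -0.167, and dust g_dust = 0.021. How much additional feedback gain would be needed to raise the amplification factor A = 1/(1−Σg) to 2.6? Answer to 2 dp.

0.15

Current total gain = 0.468.
Target gain for A = 2.6: g* = 1 − 1/2.6 = 0.6154.
Additional gain needed = 0.6154 − 0.468 = 0.15.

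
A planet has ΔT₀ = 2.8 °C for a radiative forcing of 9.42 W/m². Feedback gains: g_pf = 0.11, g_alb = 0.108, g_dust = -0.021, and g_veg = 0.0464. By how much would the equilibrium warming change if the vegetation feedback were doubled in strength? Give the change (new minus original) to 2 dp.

0.24 °C

Original: g = 0.2434, ΔT = 2.8/(1−0.2434) = 3.7008 °C.
With doubled vegetation: g' = 0.2898, ΔT' = 2.8/(1−0.2898) = 3.9426 °C.
Change = 3.9426 − 3.7008 = 0.24 °C.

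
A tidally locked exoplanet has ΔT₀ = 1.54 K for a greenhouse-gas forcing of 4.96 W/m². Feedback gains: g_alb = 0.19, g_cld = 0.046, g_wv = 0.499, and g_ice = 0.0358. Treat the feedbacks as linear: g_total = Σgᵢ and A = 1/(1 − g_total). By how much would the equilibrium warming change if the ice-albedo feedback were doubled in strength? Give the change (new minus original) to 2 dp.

1.24 K

Original: g = 0.7708, ΔT = 1.54/(1−0.7708) = 6.7190 K.
With doubled ice-albedo: g' = 0.8066, ΔT' = 1.54/(1−0.8066) = 7.9628 K.
Change = 7.9628 − 6.7190 = 1.24 K.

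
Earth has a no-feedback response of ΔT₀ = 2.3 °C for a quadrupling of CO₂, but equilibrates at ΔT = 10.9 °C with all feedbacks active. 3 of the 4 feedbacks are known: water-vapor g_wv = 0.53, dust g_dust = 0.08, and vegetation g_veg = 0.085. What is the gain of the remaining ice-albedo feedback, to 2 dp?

0.09

Amplification A = ΔT/ΔT₀ = 10.9/2.3 = 4.739.
Total gain g = 1 − 1/A = 1 − 1/4.739 = 0.789.
Known gains sum to 0.53 + 0.08 + 0.085 = 0.695.
g_ice = 0.789 − 0.695 = 0.09.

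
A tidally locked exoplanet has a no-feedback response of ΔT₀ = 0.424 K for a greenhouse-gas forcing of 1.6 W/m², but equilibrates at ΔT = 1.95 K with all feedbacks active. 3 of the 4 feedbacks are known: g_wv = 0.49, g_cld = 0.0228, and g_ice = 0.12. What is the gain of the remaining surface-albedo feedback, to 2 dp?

Amplification A = ΔT/ΔT₀ = 1.95/0.424 = 4.599.
Total gain g = 1 − 1/A = 1 − 1/4.599 = 0.7826.
Known gains sum to 0.49 + 0.0228 + 0.12 = 0.6328.
g_alb = 0.7826 − 0.6328 = 0.15.

0.15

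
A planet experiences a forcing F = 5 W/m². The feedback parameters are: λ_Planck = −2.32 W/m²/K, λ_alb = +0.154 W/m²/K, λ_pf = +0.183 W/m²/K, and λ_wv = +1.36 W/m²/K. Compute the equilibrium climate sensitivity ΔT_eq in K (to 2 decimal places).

Net feedback parameter λ = (−2.32) + (+0.154) + (+0.183) + (+1.36) = -0.623 W/m²/K.
ΔT = −F/λ = −5/(-0.623) = 8.03 K.

8.03 K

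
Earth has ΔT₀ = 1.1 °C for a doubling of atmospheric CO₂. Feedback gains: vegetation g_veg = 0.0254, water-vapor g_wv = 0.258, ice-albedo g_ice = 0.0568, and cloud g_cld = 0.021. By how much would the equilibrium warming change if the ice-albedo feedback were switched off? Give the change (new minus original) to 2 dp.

-0.14 °C

Original: g = 0.3612, ΔT = 1.1/(1−0.3612) = 1.7220 °C.
Without ice-albedo: g' = 0.3044, ΔT' = 1.1/(1−0.3044) = 1.5814 °C.
Change = 1.5814 − 1.7220 = -0.14 °C.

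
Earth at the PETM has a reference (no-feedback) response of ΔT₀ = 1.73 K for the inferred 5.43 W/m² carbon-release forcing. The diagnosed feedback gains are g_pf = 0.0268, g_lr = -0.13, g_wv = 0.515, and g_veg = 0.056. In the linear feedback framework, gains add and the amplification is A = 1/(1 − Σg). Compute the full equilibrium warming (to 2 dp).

3.25 K

Total gain g = 0.0268 − 0.13 + 0.515 + 0.056 = 0.4678.
Amplification A = 1/(1 − 0.4678) = 1.879.
ΔT = 1.73 × 1.879 = 3.25 K.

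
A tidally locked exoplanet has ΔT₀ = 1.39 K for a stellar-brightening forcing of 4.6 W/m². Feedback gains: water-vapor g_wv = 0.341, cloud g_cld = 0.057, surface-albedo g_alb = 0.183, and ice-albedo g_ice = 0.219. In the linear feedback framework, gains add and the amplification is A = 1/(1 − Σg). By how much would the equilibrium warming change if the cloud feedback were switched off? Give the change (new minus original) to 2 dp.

-1.54 K

Original: g = 0.8, ΔT = 1.39/(1−0.8) = 6.9500 K.
Without cloud: g' = 0.743, ΔT' = 1.39/(1−0.743) = 5.4086 K.
Change = 5.4086 − 6.9500 = -1.54 K.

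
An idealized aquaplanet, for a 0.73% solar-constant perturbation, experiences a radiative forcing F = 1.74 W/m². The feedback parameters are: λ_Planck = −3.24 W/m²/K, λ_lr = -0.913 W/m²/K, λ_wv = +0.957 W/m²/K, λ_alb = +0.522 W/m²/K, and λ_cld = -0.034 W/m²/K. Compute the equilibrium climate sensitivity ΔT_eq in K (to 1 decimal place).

Net feedback parameter λ = (−3.24) + (-0.913) + (+0.957) + (+0.522) + (-0.034) = -2.708 W/m²/K.
ΔT = −F/λ = −1.74/(-2.708) = 0.6 K.

0.6 K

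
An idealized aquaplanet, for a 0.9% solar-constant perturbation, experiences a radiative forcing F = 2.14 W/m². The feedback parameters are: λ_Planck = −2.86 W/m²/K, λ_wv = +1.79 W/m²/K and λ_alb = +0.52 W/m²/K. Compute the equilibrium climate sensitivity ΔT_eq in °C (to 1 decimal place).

Net feedback parameter λ = (−2.86) + (+1.79) + (+0.52) = -0.55 W/m²/K.
ΔT = −F/λ = −2.14/(-0.55) = 3.9 °C.

3.9 °C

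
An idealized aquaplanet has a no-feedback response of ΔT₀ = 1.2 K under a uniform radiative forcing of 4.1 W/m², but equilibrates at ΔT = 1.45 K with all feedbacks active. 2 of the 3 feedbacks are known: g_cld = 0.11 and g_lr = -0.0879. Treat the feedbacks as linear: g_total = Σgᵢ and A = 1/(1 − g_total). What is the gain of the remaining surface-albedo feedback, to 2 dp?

0.15

Amplification A = ΔT/ΔT₀ = 1.45/1.2 = 1.208.
Total gain g = 1 − 1/A = 1 − 1/1.208 = 0.1722.
Known gains sum to 0.11 − 0.0879 = 0.0221.
g_alb = 0.1722 − 0.0221 = 0.15.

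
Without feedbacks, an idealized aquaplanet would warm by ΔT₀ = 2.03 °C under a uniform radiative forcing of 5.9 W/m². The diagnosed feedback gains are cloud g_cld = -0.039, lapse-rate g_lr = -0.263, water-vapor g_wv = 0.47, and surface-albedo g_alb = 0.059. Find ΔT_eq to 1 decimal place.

2.6 °C

Total gain g = -0.039 − 0.263 + 0.47 + 0.059 = 0.227.
Amplification A = 1/(1 − 0.227) = 1.294.
ΔT = 2.03 × 1.294 = 2.6 °C.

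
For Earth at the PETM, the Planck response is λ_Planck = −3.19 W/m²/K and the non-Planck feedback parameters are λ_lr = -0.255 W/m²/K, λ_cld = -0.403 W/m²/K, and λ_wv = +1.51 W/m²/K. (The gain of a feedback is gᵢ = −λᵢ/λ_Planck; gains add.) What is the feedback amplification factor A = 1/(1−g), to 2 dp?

1.36

Convert to gains: g_lr = -0.255/3.19 = -0.07994; g_cld = -0.403/3.19 = -0.1263; g_wv = 1.51/3.19 = 0.4734.
Total gain g = 0.26716.
A = 1/(1 − 0.26716) = 1.36.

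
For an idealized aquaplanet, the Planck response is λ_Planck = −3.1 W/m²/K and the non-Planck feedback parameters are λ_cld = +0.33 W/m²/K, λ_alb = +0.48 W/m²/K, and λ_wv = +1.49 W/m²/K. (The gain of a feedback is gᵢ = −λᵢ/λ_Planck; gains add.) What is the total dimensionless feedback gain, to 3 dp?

Convert to gains: g_cld = 0.33/3.1 = 0.1065; g_alb = 0.48/3.1 = 0.1548; g_wv = 1.49/3.1 = 0.4806.
Total gain g = 0.7419.

0.742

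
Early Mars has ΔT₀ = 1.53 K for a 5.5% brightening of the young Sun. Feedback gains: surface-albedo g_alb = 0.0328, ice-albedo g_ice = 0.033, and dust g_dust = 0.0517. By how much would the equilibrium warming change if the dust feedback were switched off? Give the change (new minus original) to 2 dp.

Original: g = 0.1175, ΔT = 1.53/(1−0.1175) = 1.7337 K.
Without dust: g' = 0.0658, ΔT' = 1.53/(1−0.0658) = 1.6378 K.
Change = 1.6378 − 1.7337 = -0.10 K.

-0.10 K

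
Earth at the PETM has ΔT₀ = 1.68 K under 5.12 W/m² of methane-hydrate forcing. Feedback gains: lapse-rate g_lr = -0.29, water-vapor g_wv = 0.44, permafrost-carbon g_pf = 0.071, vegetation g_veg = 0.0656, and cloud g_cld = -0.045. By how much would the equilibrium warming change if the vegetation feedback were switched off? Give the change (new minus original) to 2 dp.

-0.18 K

Original: g = 0.2416, ΔT = 1.68/(1−0.2416) = 2.2152 K.
Without vegetation: g' = 0.176, ΔT' = 1.68/(1−0.176) = 2.0388 K.
Change = 2.0388 − 2.2152 = -0.18 K.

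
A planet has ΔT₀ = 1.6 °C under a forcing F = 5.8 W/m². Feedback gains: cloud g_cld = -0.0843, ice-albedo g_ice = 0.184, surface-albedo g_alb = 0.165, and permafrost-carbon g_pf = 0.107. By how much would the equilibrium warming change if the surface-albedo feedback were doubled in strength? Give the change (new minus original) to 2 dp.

0.91 °C

Original: g = 0.3717, ΔT = 1.6/(1−0.3717) = 2.5466 °C.
With doubled surface-albedo: g' = 0.5367, ΔT' = 1.6/(1−0.5367) = 3.4535 °C.
Change = 3.4535 − 2.5466 = 0.91 °C.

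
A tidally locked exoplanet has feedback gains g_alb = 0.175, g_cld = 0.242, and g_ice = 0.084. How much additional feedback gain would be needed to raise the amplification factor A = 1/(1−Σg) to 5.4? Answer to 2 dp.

0.31

Current total gain = 0.501.
Target gain for A = 5.4: g* = 1 − 1/5.4 = 0.8148.
Additional gain needed = 0.8148 − 0.501 = 0.31.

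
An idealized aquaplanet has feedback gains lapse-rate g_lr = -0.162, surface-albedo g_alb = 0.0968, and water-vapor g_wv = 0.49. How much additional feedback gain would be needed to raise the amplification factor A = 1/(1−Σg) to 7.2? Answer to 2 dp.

Current total gain = 0.4248.
Target gain for A = 7.2: g* = 1 − 1/7.2 = 0.8611.
Additional gain needed = 0.8611 − 0.4248 = 0.44.

0.44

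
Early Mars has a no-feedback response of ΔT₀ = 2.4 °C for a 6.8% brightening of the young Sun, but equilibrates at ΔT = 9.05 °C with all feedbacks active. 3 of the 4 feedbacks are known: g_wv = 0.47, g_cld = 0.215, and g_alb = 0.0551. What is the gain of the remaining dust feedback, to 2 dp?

Amplification A = ΔT/ΔT₀ = 9.05/2.4 = 3.771.
Total gain g = 1 − 1/A = 1 − 1/3.771 = 0.7348.
Known gains sum to 0.47 + 0.215 + 0.0551 = 0.7401.
g_dust = 0.7348 − 0.7401 = -0.01.

-0.01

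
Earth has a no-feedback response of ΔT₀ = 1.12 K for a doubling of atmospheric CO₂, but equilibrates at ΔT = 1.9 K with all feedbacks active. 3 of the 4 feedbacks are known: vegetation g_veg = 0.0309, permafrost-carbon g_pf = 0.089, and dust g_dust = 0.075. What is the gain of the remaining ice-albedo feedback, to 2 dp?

Amplification A = ΔT/ΔT₀ = 1.9/1.12 = 1.696.
Total gain g = 1 − 1/A = 1 − 1/1.696 = 0.4104.
Known gains sum to 0.0309 + 0.089 + 0.075 = 0.1949.
g_ice = 0.4104 − 0.1949 = 0.22.

0.22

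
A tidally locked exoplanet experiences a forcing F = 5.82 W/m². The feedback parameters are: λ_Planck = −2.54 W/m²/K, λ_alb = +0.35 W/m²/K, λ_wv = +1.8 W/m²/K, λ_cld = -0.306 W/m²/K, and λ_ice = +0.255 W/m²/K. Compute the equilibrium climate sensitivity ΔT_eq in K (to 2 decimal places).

13.20 K

Net feedback parameter λ = (−2.54) + (+0.35) + (+1.8) + (-0.306) + (+0.255) = -0.441 W/m²/K.
ΔT = −F/λ = −5.82/(-0.441) = 13.20 K.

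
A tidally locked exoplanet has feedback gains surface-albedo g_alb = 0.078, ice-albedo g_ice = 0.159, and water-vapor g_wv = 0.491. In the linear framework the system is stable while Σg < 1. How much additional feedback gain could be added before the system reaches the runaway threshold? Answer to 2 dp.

Current total gain = 0.078 + 0.159 + 0.491 = 0.728.
Margin to runaway = 1 − 0.728 = 0.27.

0.27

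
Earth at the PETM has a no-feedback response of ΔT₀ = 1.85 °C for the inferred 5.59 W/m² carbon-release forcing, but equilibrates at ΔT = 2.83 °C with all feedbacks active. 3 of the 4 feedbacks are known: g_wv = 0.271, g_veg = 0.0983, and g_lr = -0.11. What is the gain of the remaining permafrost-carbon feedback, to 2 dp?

Amplification A = ΔT/ΔT₀ = 2.83/1.85 = 1.53.
Total gain g = 1 − 1/A = 1 − 1/1.53 = 0.3464.
Known gains sum to 0.271 + 0.0983 − 0.11 = 0.2593.
g_pf = 0.3464 − 0.2593 = 0.09.

0.09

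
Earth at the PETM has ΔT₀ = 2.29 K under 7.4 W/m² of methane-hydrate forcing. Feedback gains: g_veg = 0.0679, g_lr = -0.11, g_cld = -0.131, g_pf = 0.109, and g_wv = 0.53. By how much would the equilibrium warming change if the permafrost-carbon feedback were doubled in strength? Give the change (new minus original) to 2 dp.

1.10 K

Original: g = 0.4659, ΔT = 2.29/(1−0.4659) = 4.2876 K.
With doubled permafrost-carbon: g' = 0.5749, ΔT' = 2.29/(1−0.5749) = 5.3870 K.
Change = 5.3870 − 4.2876 = 1.10 K.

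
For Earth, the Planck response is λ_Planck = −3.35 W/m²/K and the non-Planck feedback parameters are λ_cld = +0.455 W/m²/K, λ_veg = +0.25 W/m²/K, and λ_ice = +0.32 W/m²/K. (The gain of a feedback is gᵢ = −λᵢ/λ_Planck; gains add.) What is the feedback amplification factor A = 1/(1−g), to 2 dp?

Convert to gains: g_cld = 0.455/3.35 = 0.1358; g_veg = 0.25/3.35 = 0.07463; g_ice = 0.32/3.35 = 0.09552.
Total gain g = 0.30595.
A = 1/(1 − 0.30595) = 1.44.

1.44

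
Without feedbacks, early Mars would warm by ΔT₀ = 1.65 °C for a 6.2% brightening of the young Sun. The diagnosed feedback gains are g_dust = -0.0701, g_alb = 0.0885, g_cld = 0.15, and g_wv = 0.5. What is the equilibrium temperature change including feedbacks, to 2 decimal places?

4.98 °C

Total gain g = -0.0701 + 0.0885 + 0.15 + 0.5 = 0.6684.
Amplification A = 1/(1 − 0.6684) = 3.016.
ΔT = 1.65 × 3.016 = 4.98 °C.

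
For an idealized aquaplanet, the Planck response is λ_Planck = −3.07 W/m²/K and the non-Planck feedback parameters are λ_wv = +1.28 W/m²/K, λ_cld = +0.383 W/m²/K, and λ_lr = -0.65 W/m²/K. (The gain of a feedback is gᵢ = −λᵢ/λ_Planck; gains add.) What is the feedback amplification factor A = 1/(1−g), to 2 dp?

1.49

Convert to gains: g_wv = 1.28/3.07 = 0.4169; g_cld = 0.383/3.07 = 0.1248; g_lr = -0.65/3.07 = -0.2117.
Total gain g = 0.33.
A = 1/(1 − 0.33) = 1.49.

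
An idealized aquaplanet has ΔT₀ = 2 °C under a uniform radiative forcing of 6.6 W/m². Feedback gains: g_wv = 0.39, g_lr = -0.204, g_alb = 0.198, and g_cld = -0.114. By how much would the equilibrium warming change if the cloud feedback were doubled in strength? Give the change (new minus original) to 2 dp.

Original: g = 0.27, ΔT = 2/(1−0.27) = 2.7397 °C.
With doubled cloud: g' = 0.156, ΔT' = 2/(1−0.156) = 2.3697 °C.
Change = 2.3697 − 2.7397 = -0.37 °C.

-0.37 °C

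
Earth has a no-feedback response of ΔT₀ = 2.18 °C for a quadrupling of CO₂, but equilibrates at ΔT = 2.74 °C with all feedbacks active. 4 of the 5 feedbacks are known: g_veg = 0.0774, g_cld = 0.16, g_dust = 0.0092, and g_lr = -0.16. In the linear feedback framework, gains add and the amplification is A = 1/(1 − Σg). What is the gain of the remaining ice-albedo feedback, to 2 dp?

0.12

Amplification A = ΔT/ΔT₀ = 2.74/2.18 = 1.257.
Total gain g = 1 − 1/A = 1 − 1/1.257 = 0.2045.
Known gains sum to 0.0774 + 0.16 + 0.0092 − 0.16 = 0.0866.
g_ice = 0.2045 − 0.0866 = 0.12.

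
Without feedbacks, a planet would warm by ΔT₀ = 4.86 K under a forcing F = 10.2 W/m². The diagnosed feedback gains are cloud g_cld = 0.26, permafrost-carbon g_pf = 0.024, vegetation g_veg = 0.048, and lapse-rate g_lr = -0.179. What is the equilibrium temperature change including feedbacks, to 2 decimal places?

5.74 K

Total gain g = 0.26 + 0.024 + 0.048 − 0.179 = 0.153.
Amplification A = 1/(1 − 0.153) = 1.181.
ΔT = 4.86 × 1.181 = 5.74 K.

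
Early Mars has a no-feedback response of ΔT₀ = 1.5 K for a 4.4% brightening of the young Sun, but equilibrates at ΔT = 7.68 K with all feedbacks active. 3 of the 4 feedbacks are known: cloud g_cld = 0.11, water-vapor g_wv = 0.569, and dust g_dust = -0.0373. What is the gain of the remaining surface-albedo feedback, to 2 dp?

Amplification A = ΔT/ΔT₀ = 7.68/1.5 = 5.12.
Total gain g = 1 − 1/A = 1 − 1/5.12 = 0.8047.
Known gains sum to 0.11 + 0.569 − 0.0373 = 0.6417.
g_alb = 0.8047 − 0.6417 = 0.16.

0.16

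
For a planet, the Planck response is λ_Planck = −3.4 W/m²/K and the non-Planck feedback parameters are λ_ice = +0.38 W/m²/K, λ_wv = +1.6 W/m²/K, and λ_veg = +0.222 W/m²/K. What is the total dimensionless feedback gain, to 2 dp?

Convert to gains: g_ice = 0.38/3.4 = 0.1118; g_wv = 1.6/3.4 = 0.4706; g_veg = 0.222/3.4 = 0.06529.
Total gain g = 0.64769.

0.65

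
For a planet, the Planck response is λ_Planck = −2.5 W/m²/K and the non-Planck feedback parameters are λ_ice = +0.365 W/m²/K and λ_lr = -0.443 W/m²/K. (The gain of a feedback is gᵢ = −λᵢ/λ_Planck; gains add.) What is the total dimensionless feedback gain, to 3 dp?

Convert to gains: g_ice = 0.365/2.5 = 0.146; g_lr = -0.443/2.5 = -0.1772.
Total gain g = -0.0312.

-0.031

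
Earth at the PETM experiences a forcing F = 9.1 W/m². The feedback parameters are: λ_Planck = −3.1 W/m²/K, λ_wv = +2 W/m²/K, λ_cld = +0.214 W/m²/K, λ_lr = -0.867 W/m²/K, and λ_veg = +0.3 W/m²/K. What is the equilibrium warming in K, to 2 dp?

Net feedback parameter λ = (−3.1) + (+2) + (+0.214) + (-0.867) + (+0.3) = -1.453 W/m²/K.
ΔT = −F/λ = −9.1/(-1.453) = 6.26 K.

6.26 K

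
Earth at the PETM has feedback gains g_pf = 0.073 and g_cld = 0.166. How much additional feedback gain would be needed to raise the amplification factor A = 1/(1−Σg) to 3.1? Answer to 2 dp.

0.44

Current total gain = 0.239.
Target gain for A = 3.1: g* = 1 − 1/3.1 = 0.6774.
Additional gain needed = 0.6774 − 0.239 = 0.44.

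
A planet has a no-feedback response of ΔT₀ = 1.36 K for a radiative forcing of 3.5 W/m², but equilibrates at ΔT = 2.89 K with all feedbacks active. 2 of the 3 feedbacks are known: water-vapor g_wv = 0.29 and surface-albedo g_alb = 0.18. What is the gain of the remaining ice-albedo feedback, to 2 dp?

0.06

Amplification A = ΔT/ΔT₀ = 2.89/1.36 = 2.125.
Total gain g = 1 − 1/A = 1 − 1/2.125 = 0.5294.
Known gains sum to 0.29 + 0.18 = 0.47.
g_ice = 0.5294 − 0.47 = 0.06.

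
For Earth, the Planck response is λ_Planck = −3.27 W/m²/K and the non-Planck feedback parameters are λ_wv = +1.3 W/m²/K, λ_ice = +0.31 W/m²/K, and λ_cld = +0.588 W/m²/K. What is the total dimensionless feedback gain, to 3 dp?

Convert to gains: g_wv = 1.3/3.27 = 0.3976; g_ice = 0.31/3.27 = 0.0948; g_cld = 0.588/3.27 = 0.1798.
Total gain g = 0.6722.

0.672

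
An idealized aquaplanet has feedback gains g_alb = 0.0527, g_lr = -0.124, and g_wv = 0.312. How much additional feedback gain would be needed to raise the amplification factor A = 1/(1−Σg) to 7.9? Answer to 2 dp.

0.63

Current total gain = 0.2407.
Target gain for A = 7.9: g* = 1 − 1/7.9 = 0.8734.
Additional gain needed = 0.8734 − 0.2407 = 0.63.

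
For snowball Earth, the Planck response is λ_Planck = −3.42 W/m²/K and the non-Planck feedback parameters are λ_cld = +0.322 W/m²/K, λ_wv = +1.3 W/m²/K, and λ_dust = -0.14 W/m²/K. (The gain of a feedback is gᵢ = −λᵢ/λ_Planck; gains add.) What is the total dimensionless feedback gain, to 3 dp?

Convert to gains: g_cld = 0.322/3.42 = 0.09415; g_wv = 1.3/3.42 = 0.3801; g_dust = -0.14/3.42 = -0.04094.
Total gain g = 0.43331.

0.433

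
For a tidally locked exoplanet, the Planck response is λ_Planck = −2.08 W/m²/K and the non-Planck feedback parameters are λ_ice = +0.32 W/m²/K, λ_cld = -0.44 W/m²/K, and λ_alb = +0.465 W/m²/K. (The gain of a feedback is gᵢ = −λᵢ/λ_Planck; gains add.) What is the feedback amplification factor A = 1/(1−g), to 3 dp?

Convert to gains: g_ice = 0.32/2.08 = 0.1538; g_cld = -0.44/2.08 = -0.2115; g_alb = 0.465/2.08 = 0.2236.
Total gain g = 0.1659.
A = 1/(1 − 0.1659) = 1.199.

1.199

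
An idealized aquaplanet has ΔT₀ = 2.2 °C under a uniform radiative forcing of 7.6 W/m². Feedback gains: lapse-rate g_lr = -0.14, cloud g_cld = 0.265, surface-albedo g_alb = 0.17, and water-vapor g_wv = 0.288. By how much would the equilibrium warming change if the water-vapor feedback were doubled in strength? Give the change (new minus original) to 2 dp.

Original: g = 0.583, ΔT = 2.2/(1−0.583) = 5.2758 °C.
With doubled water-vapor: g' = 0.871, ΔT' = 2.2/(1−0.871) = 17.0543 °C.
Change = 17.0543 − 5.2758 = 11.78 °C.

11.78 °C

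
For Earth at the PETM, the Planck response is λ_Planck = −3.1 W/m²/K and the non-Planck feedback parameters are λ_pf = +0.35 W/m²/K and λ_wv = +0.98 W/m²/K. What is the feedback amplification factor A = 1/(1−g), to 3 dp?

Convert to gains: g_pf = 0.35/3.1 = 0.1129; g_wv = 0.98/3.1 = 0.3161.
Total gain g = 0.429.
A = 1/(1 − 0.429) = 1.751.

1.751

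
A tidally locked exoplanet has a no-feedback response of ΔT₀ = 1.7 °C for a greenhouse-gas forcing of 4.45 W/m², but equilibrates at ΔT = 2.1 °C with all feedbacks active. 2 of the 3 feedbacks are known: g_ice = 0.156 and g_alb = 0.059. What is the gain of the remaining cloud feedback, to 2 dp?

-0.02

Amplification A = ΔT/ΔT₀ = 2.1/1.7 = 1.235.
Total gain g = 1 − 1/A = 1 − 1/1.235 = 0.1903.
Known gains sum to 0.156 + 0.059 = 0.215.
g_cld = 0.1903 − 0.215 = -0.02.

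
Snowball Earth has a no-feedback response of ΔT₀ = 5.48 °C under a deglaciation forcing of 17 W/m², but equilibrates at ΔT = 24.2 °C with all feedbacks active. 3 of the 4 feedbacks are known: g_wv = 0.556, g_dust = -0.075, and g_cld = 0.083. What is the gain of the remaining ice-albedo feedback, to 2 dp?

Amplification A = ΔT/ΔT₀ = 24.2/5.48 = 4.416.
Total gain g = 1 − 1/A = 1 − 1/4.416 = 0.7736.
Known gains sum to 0.556 − 0.075 + 0.083 = 0.564.
g_ice = 0.7736 − 0.564 = 0.21.

0.21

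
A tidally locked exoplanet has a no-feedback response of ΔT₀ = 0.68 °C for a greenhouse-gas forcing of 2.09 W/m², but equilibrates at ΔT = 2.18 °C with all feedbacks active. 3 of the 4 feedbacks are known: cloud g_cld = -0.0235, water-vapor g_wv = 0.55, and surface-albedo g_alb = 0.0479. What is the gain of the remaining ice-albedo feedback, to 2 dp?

0.11

Amplification A = ΔT/ΔT₀ = 2.18/0.68 = 3.206.
Total gain g = 1 − 1/A = 1 − 1/3.206 = 0.6881.
Known gains sum to -0.0235 + 0.55 + 0.0479 = 0.5744.
g_ice = 0.6881 − 0.5744 = 0.11.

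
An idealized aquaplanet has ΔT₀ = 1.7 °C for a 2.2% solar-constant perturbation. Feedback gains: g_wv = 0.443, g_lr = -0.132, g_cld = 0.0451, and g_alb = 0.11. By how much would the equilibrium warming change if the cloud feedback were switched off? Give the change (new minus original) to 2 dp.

-0.25 °C

Original: g = 0.4661, ΔT = 1.7/(1−0.4661) = 3.1841 °C.
Without cloud: g' = 0.421, ΔT' = 1.7/(1−0.421) = 2.9361 °C.
Change = 2.9361 − 3.1841 = -0.25 °C.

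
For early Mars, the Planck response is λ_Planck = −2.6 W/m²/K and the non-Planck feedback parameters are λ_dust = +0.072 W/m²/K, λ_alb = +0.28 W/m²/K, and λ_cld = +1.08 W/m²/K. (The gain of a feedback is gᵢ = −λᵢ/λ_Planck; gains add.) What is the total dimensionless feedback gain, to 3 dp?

Convert to gains: g_dust = 0.072/2.6 = 0.02769; g_alb = 0.28/2.6 = 0.1077; g_cld = 1.08/2.6 = 0.4154.
Total gain g = 0.55079.

0.551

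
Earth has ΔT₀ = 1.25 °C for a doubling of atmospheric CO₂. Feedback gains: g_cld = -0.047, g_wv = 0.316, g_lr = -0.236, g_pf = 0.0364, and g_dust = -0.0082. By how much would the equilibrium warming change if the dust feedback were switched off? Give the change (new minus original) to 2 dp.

0.01 °C

Original: g = 0.0612, ΔT = 1.25/(1−0.0612) = 1.3315 °C.
Without dust: g' = 0.0694, ΔT' = 1.25/(1−0.0694) = 1.3432 °C.
Change = 1.3432 − 1.3315 = 0.01 °C.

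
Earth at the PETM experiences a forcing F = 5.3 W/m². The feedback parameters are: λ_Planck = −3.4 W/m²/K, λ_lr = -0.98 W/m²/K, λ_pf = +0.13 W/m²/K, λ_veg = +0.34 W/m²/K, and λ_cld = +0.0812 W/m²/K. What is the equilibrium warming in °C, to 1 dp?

Net feedback parameter λ = (−3.4) + (-0.98) + (+0.13) + (+0.34) + (+0.0812) = -3.8288 W/m²/K.
ΔT = −F/λ = −5.3/(-3.8288) = 1.4 °C.

1.4 °C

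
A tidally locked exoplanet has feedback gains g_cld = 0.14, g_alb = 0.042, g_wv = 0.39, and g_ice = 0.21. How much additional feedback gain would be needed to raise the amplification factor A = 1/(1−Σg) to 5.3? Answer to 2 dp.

Current total gain = 0.782.
Target gain for A = 5.3: g* = 1 − 1/5.3 = 0.8113.
Additional gain needed = 0.8113 − 0.782 = 0.03.

0.03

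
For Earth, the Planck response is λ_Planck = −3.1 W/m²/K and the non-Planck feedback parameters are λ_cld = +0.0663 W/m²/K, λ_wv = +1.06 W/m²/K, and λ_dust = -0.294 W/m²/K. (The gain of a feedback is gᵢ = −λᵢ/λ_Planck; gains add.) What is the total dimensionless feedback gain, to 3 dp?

0.268

Convert to gains: g_cld = 0.0663/3.1 = 0.02139; g_wv = 1.06/3.1 = 0.3419; g_dust = -0.294/3.1 = -0.09484.
Total gain g = 0.26845.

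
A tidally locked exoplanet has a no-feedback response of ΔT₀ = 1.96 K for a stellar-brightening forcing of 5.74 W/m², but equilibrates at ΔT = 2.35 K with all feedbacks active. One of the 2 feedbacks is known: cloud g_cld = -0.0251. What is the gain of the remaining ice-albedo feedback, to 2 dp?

Amplification A = ΔT/ΔT₀ = 2.35/1.96 = 1.199.
Total gain g = 1 − 1/A = 1 − 1/1.199 = 0.166.
The known gain is -0.0251.
g_ice = 0.166 + 0.0251 = 0.19.

0.19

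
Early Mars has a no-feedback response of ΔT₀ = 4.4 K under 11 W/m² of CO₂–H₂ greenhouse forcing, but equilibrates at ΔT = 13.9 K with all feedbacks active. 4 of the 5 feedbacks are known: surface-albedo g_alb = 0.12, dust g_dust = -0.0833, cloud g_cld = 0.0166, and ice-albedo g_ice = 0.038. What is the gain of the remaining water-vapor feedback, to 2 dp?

0.59

Amplification A = ΔT/ΔT₀ = 13.9/4.4 = 3.159.
Total gain g = 1 − 1/A = 1 − 1/3.159 = 0.6834.
Known gains sum to 0.12 − 0.0833 + 0.0166 + 0.038 = 0.0913.
g_wv = 0.6834 − 0.0913 = 0.59.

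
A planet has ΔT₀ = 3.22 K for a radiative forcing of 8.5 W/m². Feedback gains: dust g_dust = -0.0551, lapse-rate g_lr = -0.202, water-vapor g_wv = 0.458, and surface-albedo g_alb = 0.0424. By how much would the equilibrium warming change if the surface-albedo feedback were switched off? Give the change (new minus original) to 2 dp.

Original: g = 0.2433, ΔT = 3.22/(1−0.2433) = 4.2553 K.
Without surface-albedo: g' = 0.2009, ΔT' = 3.22/(1−0.2009) = 4.0295 K.
Change = 4.0295 − 4.2553 = -0.23 K.

-0.23 K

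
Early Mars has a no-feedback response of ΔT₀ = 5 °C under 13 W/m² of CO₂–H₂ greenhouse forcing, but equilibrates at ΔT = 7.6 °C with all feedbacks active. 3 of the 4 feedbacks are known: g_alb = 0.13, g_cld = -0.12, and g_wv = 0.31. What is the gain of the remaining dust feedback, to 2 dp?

0.02

Amplification A = ΔT/ΔT₀ = 7.6/5 = 1.52.
Total gain g = 1 − 1/A = 1 − 1/1.52 = 0.3421.
Known gains sum to 0.13 − 0.12 + 0.31 = 0.32.
g_dust = 0.3421 − 0.32 = 0.02.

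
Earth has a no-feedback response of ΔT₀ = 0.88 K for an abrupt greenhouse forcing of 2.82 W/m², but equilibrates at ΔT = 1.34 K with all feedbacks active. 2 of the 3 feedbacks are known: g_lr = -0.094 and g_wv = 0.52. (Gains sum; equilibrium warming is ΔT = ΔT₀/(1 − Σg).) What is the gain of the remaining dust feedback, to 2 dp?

Amplification A = ΔT/ΔT₀ = 1.34/0.88 = 1.523.
Total gain g = 1 − 1/A = 1 − 1/1.523 = 0.3434.
Known gains sum to -0.094 + 0.52 = 0.426.
g_dust = 0.3434 − 0.426 = -0.08.

-0.08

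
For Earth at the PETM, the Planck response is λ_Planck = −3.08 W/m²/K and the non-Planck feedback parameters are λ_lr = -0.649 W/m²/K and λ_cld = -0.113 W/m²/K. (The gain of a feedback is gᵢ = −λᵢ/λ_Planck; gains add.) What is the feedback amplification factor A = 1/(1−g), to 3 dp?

0.802

Convert to gains: g_lr = -0.649/3.08 = -0.2107; g_cld = -0.113/3.08 = -0.03669.
Total gain g = -0.24739.
A = 1/(1 + 0.24739) = 0.802.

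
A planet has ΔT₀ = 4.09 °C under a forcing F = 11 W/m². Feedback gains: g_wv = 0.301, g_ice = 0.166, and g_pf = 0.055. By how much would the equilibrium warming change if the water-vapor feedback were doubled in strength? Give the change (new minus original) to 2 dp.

Original: g = 0.522, ΔT = 4.09/(1−0.522) = 8.5565 °C.
With doubled water-vapor: g' = 0.823, ΔT' = 4.09/(1−0.823) = 23.1073 °C.
Change = 23.1073 − 8.5565 = 14.55 °C.

14.55 °C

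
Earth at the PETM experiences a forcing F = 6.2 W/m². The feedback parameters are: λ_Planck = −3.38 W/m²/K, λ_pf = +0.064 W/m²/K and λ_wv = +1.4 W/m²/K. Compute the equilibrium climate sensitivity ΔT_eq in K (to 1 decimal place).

Net feedback parameter λ = (−3.38) + (+0.064) + (+1.4) = -1.916 W/m²/K.
ΔT = −F/λ = −6.2/(-1.916) = 3.2 K.

3.2 K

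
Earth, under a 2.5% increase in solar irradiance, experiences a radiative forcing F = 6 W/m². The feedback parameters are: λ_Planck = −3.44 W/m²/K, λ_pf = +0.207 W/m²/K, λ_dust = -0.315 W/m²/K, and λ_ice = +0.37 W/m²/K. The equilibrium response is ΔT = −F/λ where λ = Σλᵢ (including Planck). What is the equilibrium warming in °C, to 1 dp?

1.9 °C

Net feedback parameter λ = (−3.44) + (+0.207) + (-0.315) + (+0.37) = -3.178 W/m²/K.
ΔT = −F/λ = −6/(-3.178) = 1.9 °C.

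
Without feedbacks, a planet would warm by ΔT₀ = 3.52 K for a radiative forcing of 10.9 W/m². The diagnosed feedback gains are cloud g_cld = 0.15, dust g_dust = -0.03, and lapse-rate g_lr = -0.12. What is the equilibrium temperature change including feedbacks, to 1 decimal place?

3.5 K

Total gain g = 0.15 − 0.03 − 0.12 = 0.
Amplification A = 1/(1 − 0) = 1.
ΔT = 3.52 × 1 = 3.5 K.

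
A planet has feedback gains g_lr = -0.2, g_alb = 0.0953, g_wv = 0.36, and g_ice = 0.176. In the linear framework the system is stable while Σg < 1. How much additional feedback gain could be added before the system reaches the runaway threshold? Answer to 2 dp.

Current total gain = -0.2 + 0.0953 + 0.36 + 0.176 = 0.4313.
Margin to runaway = 1 − 0.4313 = 0.57.

0.57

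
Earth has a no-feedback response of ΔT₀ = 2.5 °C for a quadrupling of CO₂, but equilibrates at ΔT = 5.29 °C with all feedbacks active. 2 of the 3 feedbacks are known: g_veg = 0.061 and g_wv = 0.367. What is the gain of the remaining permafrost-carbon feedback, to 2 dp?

Amplification A = ΔT/ΔT₀ = 5.29/2.5 = 2.116.
Total gain g = 1 − 1/A = 1 − 1/2.116 = 0.5274.
Known gains sum to 0.061 + 0.367 = 0.428.
g_pf = 0.5274 − 0.428 = 0.10.

0.10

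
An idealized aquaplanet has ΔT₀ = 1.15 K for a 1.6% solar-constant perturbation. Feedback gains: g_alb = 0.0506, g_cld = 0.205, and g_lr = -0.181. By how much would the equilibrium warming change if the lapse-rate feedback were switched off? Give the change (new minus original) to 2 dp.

Original: g = 0.0746, ΔT = 1.15/(1−0.0746) = 1.2427 K.
Without lapse-rate: g' = 0.2556, ΔT' = 1.15/(1−0.2556) = 1.5449 K.
Change = 1.5449 − 1.2427 = 0.30 K.

0.30 K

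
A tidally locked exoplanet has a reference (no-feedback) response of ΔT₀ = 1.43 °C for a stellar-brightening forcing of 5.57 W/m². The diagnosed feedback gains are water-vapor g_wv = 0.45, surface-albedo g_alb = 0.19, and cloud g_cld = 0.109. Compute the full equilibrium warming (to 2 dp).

5.70 °C

Total gain g = 0.45 + 0.19 + 0.109 = 0.749.
Amplification A = 1/(1 − 0.749) = 3.984.
ΔT = 1.43 × 3.984 = 5.70 °C.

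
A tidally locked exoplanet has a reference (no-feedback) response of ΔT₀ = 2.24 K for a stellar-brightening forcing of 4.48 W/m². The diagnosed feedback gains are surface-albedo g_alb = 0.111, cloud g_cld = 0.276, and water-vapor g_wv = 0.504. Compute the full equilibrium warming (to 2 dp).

20.55 K

Total gain g = 0.111 + 0.276 + 0.504 = 0.891.
Amplification A = 1/(1 − 0.891) = 9.174.
ΔT = 2.24 × 9.174 = 20.55 K.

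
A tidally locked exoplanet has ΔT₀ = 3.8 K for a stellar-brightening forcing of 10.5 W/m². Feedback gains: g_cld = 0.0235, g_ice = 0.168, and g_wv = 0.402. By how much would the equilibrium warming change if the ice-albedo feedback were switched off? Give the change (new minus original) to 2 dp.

Original: g = 0.5935, ΔT = 3.8/(1−0.5935) = 9.3481 K.
Without ice-albedo: g' = 0.4255, ΔT' = 3.8/(1−0.4255) = 6.6144 K.
Change = 6.6144 − 9.3481 = -2.73 K.

-2.73 K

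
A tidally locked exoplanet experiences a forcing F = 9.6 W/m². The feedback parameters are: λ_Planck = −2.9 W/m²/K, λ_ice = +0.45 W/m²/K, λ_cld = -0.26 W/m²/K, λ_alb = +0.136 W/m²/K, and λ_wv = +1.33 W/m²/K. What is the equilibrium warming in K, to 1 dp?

Net feedback parameter λ = (−2.9) + (+0.45) + (-0.26) + (+0.136) + (+1.33) = -1.244 W/m²/K.
ΔT = −F/λ = −9.6/(-1.244) = 7.7 K.

7.7 K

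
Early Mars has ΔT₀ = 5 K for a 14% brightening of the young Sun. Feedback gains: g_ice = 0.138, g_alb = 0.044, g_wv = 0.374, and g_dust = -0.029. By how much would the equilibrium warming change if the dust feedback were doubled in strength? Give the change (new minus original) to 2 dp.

-0.61 K

Original: g = 0.527, ΔT = 5/(1−0.527) = 10.5708 K.
With doubled dust: g' = 0.498, ΔT' = 5/(1−0.498) = 9.9602 K.
Change = 9.9602 − 10.5708 = -0.61 K.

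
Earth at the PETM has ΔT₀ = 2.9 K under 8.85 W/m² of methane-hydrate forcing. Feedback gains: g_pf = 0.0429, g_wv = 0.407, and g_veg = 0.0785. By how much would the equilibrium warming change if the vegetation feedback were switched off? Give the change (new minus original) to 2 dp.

Original: g = 0.5284, ΔT = 2.9/(1−0.5284) = 6.1493 K.
Without vegetation: g' = 0.4499, ΔT' = 2.9/(1−0.4499) = 5.2718 K.
Change = 5.2718 − 6.1493 = -0.88 K.

-0.88 K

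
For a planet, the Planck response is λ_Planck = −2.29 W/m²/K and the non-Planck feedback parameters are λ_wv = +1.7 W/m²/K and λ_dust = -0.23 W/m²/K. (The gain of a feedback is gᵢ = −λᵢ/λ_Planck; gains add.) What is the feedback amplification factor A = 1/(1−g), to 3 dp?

2.793

Convert to gains: g_wv = 1.7/2.29 = 0.7424; g_dust = -0.23/2.29 = -0.1004.
Total gain g = 0.642.
A = 1/(1 − 0.642) = 2.793.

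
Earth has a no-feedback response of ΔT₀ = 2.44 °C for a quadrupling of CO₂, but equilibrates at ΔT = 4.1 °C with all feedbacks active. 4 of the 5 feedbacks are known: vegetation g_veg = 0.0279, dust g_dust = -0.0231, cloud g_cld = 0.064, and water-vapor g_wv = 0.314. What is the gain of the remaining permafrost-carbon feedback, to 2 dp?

Amplification A = ΔT/ΔT₀ = 4.1/2.44 = 1.68.
Total gain g = 1 − 1/A = 1 − 1/1.68 = 0.4048.
Known gains sum to 0.0279 − 0.0231 + 0.064 + 0.314 = 0.3828.
g_pf = 0.4048 − 0.3828 = 0.02.

0.02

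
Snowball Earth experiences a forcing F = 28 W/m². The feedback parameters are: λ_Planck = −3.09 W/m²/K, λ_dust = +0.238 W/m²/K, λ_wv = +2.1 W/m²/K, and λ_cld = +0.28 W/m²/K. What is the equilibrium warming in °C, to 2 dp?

Net feedback parameter λ = (−3.09) + (+0.238) + (+2.1) + (+0.28) = -0.472 W/m²/K.
ΔT = −F/λ = −28/(-0.472) = 59.32 °C.

59.32 °C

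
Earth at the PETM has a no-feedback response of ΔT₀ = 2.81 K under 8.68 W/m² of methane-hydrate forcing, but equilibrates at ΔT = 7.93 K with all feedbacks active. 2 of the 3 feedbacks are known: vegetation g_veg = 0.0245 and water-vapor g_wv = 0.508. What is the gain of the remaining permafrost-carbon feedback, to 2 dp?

0.11

Amplification A = ΔT/ΔT₀ = 7.93/2.81 = 2.822.
Total gain g = 1 − 1/A = 1 − 1/2.822 = 0.6456.
Known gains sum to 0.0245 + 0.508 = 0.5325.
g_pf = 0.6456 − 0.5325 = 0.11.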